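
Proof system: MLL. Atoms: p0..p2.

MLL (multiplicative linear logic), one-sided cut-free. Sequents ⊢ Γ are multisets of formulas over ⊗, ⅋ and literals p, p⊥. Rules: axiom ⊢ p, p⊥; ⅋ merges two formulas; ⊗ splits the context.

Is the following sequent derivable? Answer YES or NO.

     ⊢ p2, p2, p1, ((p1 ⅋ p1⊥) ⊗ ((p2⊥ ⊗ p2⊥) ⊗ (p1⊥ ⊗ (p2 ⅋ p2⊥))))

Derivation trace:
[⊗]  ⊢ p2, p2, p1, ((p1 ⅋ p1⊥) ⊗ ((p2⊥ ⊗ p2⊥) ⊗ (p1⊥ ⊗ (p2 ⅋ p2⊥))))
  [⅋]  ⊢ (p1 ⅋ p1⊥)
    [Ax]  ⊢ p1, p1⊥
  [⊗]  ⊢ p2, p2, p1, ((p2⊥ ⊗ p2⊥) ⊗ (p1⊥ ⊗ (p2 ⅋ p2⊥)))
    [⊗]  ⊢ p2, p2, (p2⊥ ⊗ p2⊥)
      [Ax]  ⊢ p2, p2⊥
      [Ax]  ⊢ p2, p2⊥
    [⊗]  ⊢ p1, (p1⊥ ⊗ (p2 ⅋ p2⊥))
      [Ax]  ⊢ p1, p1⊥
      [⅋]  ⊢ (p2 ⅋ p2⊥)
        [Ax]  ⊢ p2, p2⊥

Result: YES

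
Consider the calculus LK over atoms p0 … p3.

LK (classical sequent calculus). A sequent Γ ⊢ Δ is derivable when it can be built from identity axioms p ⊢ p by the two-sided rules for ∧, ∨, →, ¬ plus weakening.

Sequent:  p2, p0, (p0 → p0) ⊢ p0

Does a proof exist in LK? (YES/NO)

Derivation (root first):
[→L] p2, p0, (p0 → p0) ⊢ p0
  [WL] p0, p2 ⊢ p0
    [Ax] p0 ⊢ p0
  [Ax] p0 ⊢ p0

Result: YES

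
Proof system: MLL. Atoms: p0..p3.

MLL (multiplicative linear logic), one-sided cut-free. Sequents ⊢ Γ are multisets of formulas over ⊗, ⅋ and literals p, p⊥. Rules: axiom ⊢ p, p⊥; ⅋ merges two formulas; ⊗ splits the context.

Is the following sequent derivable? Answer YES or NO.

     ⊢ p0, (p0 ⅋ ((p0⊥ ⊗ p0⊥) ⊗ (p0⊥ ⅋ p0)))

Derivation (root first):
[⅋]  ⊢ p0, (p0 ⅋ ((p0⊥ ⊗ p0⊥) ⊗ (p0⊥ ⅋ p0)))
  [⊗]  ⊢ p0, p0, ((p0⊥ ⊗ p0⊥) ⊗ (p0⊥ ⅋ p0))
    [⊗]  ⊢ p0, p0, (p0⊥ ⊗ p0⊥)
      [Ax]  ⊢ p0, p0⊥
      [Ax]  ⊢ p0, p0⊥
    [⅋]  ⊢ (p0⊥ ⅋ p0)
      [Ax]  ⊢ p0, p0⊥

Result: YES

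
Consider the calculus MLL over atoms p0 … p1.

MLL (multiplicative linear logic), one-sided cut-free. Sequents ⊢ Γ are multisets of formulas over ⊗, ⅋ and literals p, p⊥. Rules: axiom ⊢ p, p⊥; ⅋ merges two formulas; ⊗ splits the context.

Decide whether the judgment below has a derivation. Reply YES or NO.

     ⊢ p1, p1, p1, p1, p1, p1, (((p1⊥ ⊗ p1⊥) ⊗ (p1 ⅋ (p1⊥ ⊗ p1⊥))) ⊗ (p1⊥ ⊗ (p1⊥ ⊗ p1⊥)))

Derivation trace:
[⊗]  ⊢ p1, p1, p1, p1, p1, p1, (((p1⊥ ⊗ p1⊥) ⊗ (p1 ⅋ (p1⊥ ⊗ p1⊥))) ⊗ (p1⊥ ⊗ (p1⊥ ⊗ p1⊥)))
  [⊗]  ⊢ p1, p1, p1, ((p1⊥ ⊗ p1⊥) ⊗ (p1 ⅋ (p1⊥ ⊗ p1⊥)))
    [⊗]  ⊢ p1, p1, (p1⊥ ⊗ p1⊥)
      [Ax]  ⊢ p1, p1⊥
      [Ax]  ⊢ p1, p1⊥
    [⅋]  ⊢ p1, (p1 ⅋ (p1⊥ ⊗ p1⊥))
      [⊗]  ⊢ p1, p1, (p1⊥ ⊗ p1⊥)
        [Ax]  ⊢ p1, p1⊥
        [Ax]  ⊢ p1, p1⊥
  [⊗]  ⊢ p1, p1, p1, (p1⊥ ⊗ (p1⊥ ⊗ p1⊥))
    [Ax]  ⊢ p1, p1⊥
    [⊗]  ⊢ p1, p1, (p1⊥ ⊗ p1⊥)
      [Ax]  ⊢ p1, p1⊥
      [Ax]  ⊢ p1, p1⊥

Result: YES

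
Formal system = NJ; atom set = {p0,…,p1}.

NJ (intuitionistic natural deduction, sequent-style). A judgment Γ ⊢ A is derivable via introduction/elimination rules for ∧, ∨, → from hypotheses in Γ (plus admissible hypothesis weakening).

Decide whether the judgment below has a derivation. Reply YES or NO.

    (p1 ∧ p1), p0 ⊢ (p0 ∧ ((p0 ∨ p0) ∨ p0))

Derivation trace:
[∧I] (p1 ∧ p1), p0 ⊢ (p0 ∧ ((p0 ∨ p0) ∨ p0))
  [Wk] p0, (p1 ∧ p1) ⊢ p0
    [Ax] p0 ⊢ p0
  [∨I₁] p0, (p1 ∧ p1) ⊢ ((p0 ∨ p0) ∨ p0)
    [∨I₁] p0, (p1 ∧ p1) ⊢ (p0 ∨ p0)
      [Wk] p0, (p1 ∧ p1) ⊢ p0
        [Ax] p0 ⊢ p0

Result: YES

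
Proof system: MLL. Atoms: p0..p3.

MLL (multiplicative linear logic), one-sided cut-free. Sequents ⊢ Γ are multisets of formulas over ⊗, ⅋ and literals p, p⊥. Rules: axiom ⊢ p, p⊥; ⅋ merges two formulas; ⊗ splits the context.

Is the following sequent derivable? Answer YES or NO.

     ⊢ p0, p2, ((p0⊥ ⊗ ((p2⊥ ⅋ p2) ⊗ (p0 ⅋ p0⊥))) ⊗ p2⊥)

Derivation trace:
[⊗]  ⊢ p0, p2, ((p0⊥ ⊗ ((p2⊥ ⅋ p2) ⊗ (p0 ⅋ p0⊥))) ⊗ p2⊥)
  [⊗]  ⊢ p0, (p0⊥ ⊗ ((p2⊥ ⅋ p2) ⊗ (p0 ⅋ p0⊥)))
    [Ax]  ⊢ p0, p0⊥
    [⊗]  ⊢ ((p2⊥ ⅋ p2) ⊗ (p0 ⅋ p0⊥))
      [⅋]  ⊢ (p2⊥ ⅋ p2)
        [Ax]  ⊢ p2, p2⊥
      [⅋]  ⊢ (p0 ⅋ p0⊥)
        [Ax]  ⊢ p0, p0⊥
  [Ax]  ⊢ p2, p2⊥

Result: YES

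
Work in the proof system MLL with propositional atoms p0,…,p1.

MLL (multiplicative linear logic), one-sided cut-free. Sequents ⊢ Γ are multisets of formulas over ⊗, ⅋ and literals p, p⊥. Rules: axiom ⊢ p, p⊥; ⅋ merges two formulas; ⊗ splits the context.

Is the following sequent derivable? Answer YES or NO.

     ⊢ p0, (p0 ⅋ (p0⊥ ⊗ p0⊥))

Derivation trace:
[⅋]  ⊢ p0, (p0 ⅋ (p0⊥ ⊗ p0⊥))
  [⊗]  ⊢ p0, p0, (p0⊥ ⊗ p0⊥)
    [Ax]  ⊢ p0, p0⊥
    [Ax]  ⊢ p0, p0⊥

Result: YES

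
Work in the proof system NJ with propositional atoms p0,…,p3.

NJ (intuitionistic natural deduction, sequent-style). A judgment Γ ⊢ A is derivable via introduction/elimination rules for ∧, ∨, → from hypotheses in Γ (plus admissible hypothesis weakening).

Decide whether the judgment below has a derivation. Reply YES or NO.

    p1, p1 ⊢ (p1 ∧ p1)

Derivation trace:
[Wk] p1, p1 ⊢ (p1 ∧ p1)
  [∧I] p1 ⊢ (p1 ∧ p1)
    [Ax] p1 ⊢ p1
    [Ax] p1 ⊢ p1

Result: YES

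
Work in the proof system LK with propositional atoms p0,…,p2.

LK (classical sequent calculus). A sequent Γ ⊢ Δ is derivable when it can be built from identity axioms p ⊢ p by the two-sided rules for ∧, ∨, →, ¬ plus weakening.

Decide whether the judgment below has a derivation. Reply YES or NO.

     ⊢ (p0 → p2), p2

Truth-table refutation:
  v=000: Γ:[] Δ:[(p0 → p2)=T, p2=F] refutes=False
  v=001: Γ:[] Δ:[(p0 → p2)=T, p2=T] refutes=False
  v=010: Γ:[] Δ:[(p0 → p2)=T, p2=F] refutes=False
  v=011: Γ:[] Δ:[(p0 → p2)=T, p2=T] refutes=False
  v=100: Γ:[] Δ:[(p0 → p2)=F, p2=F] refutes=True  ← countermodel

Result: NO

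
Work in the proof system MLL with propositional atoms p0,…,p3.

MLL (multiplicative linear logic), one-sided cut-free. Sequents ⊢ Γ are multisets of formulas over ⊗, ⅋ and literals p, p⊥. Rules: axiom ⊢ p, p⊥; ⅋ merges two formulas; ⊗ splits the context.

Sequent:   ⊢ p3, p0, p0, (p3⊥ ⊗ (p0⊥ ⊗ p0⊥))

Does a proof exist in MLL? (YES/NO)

Proof tree:
[⊗]  ⊢ p3, p0, p0, (p3⊥ ⊗ (p0⊥ ⊗ p0⊥))
  [Ax]  ⊢ p3, p3⊥
  [⊗]  ⊢ p0, p0, (p0⊥ ⊗ p0⊥)
    [Ax]  ⊢ p0, p0⊥
    [Ax]  ⊢ p0, p0⊥

Result: YES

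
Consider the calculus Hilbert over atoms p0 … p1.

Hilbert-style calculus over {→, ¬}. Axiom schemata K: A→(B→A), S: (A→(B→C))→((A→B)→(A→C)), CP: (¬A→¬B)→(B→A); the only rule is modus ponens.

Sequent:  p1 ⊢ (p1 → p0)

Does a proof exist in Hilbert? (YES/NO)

Truth-table refutation:
  v=00: Γ:[p1=F] Δ:[(p1 → p0)=T] refutes=False
  v=01: Γ:[p1=T] Δ:[(p1 → p0)=F] refutes=True  ← countermodel

Result: NO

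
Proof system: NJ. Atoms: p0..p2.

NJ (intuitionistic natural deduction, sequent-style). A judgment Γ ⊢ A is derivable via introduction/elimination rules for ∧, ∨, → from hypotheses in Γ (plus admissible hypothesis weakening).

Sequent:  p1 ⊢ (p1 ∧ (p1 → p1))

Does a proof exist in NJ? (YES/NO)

Derivation (root first):
[∧I] p1 ⊢ (p1 ∧ (p1 → p1))
  [Ax] p1 ⊢ p1
  [→I]  ⊢ (p1 → p1)
    [Ax] p1 ⊢ p1

Result: YES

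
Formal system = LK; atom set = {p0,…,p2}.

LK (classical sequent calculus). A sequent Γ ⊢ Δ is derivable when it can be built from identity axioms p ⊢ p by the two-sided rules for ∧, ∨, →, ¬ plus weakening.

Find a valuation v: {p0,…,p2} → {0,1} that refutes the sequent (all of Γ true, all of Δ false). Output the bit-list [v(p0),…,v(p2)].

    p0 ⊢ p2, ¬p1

Truth-table refutation:
  v=000: Γ:[p0=F] Δ:[p2=F, ¬p1=T] refutes=False
  v=001: Γ:[p0=F] Δ:[p2=T, ¬p1=T] refutes=False
  v=010: Γ:[p0=F] Δ:[p2=F, ¬p1=F] refutes=False
  v=011: Γ:[p0=F] Δ:[p2=T, ¬p1=F] refutes=False
  v=100: Γ:[p0=T] Δ:[p2=F, ¬p1=T] refutes=False
  v=101: Γ:[p0=T] Δ:[p2=T, ¬p1=T] refutes=False
  v=110: Γ:[p0=T] Δ:[p2=F, ¬p1=F] refutes=True  ← countermodel

Result: [1, 1, 0]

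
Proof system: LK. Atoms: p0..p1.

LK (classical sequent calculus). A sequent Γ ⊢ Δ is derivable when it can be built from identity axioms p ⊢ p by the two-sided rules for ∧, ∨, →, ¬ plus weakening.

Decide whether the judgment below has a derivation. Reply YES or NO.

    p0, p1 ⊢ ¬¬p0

Derivation (root first):
[¬R] p0, p1 ⊢ ¬¬p0
  [¬L] p0, p1, ¬p0 ⊢ 
    [WL] p0, p1 ⊢ p0
      [Ax] p0 ⊢ p0

Result: YES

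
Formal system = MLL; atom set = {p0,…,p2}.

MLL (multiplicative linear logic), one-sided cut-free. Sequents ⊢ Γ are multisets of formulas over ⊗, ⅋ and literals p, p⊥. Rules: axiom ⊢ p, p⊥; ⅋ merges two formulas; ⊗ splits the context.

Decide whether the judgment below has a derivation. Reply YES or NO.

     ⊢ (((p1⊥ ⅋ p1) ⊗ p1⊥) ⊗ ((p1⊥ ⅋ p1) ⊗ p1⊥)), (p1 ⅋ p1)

Derivation trace:
[⅋]  ⊢ (((p1⊥ ⅋ p1) ⊗ p1⊥) ⊗ ((p1⊥ ⅋ p1) ⊗ p1⊥)), (p1 ⅋ p1)
  [⊗]  ⊢ p1, p1, (((p1⊥ ⅋ p1) ⊗ p1⊥) ⊗ ((p1⊥ ⅋ p1) ⊗ p1⊥))
    [⊗]  ⊢ p1, ((p1⊥ ⅋ p1) ⊗ p1⊥)
      [⅋]  ⊢ (p1⊥ ⅋ p1)
        [Ax]  ⊢ p1, p1⊥
      [Ax]  ⊢ p1, p1⊥
    [⊗]  ⊢ p1, ((p1⊥ ⅋ p1) ⊗ p1⊥)
      [⅋]  ⊢ (p1⊥ ⅋ p1)
        [Ax]  ⊢ p1, p1⊥
      [Ax]  ⊢ p1, p1⊥

Result: YES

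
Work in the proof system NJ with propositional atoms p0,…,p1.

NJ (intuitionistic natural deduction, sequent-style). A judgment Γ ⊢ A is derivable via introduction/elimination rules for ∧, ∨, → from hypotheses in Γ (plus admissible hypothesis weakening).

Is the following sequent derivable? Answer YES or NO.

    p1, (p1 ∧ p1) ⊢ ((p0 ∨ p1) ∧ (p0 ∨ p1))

Derivation (root first):
[∧I] p1, (p1 ∧ p1) ⊢ ((p0 ∨ p1) ∧ (p0 ∨ p1))
  [∨I₂] p1 ⊢ (p0 ∨ p1)
    [Ax] p1 ⊢ p1
  [Wk] p1, (p1 ∧ p1) ⊢ (p0 ∨ p1)
    [∨I₂] p1 ⊢ (p0 ∨ p1)
      [Ax] p1 ⊢ p1

Result: YES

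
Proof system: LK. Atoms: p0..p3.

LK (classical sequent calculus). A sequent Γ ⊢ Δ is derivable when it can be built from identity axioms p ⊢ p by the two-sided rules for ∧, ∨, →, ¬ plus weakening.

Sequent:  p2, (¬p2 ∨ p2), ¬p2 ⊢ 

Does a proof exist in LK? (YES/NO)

Derivation trace:
[¬L] p2, (¬p2 ∨ p2), ¬p2 ⊢ 
  [∨L] p2, (¬p2 ∨ p2) ⊢ p2
    [¬L] p2, ¬p2 ⊢ 
      [Ax] p2 ⊢ p2
    [Ax] p2 ⊢ p2

Result: YES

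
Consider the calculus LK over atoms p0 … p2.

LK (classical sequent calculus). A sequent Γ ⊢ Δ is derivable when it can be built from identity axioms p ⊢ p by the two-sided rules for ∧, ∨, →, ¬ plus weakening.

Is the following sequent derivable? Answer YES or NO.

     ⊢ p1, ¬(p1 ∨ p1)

Derivation (root first):
[¬R]  ⊢ p1, ¬(p1 ∨ p1)
  [∨L] (p1 ∨ p1) ⊢ p1
    [Ax] p1 ⊢ p1
    [Ax] p1 ⊢ p1

Result: YES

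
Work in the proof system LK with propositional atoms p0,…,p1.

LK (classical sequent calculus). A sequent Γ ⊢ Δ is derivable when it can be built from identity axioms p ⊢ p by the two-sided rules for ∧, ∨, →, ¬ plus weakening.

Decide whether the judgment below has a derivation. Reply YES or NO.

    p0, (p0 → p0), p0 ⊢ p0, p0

Derivation trace:
[WR] p0, (p0 → p0), p0 ⊢ p0, p0
  [WL] p0, (p0 → p0), p0 ⊢ p0
    [→L] p0, (p0 → p0) ⊢ p0
      [Ax] p0 ⊢ p0
      [Ax] p0 ⊢ p0

Result: YES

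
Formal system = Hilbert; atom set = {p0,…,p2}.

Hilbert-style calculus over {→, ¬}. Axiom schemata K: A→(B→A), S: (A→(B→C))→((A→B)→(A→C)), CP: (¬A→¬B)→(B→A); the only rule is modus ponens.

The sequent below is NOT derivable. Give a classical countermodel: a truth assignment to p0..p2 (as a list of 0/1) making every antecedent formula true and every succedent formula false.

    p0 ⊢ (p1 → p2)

Truth-table refutation:
  v=000: Γ:[p0=F] Δ:[(p1 → p2)=T] refutes=False
  v=001: Γ:[p0=F] Δ:[(p1 → p2)=T] refutes=False
  v=010: Γ:[p0=F] Δ:[(p1 → p2)=F] refutes=False
  v=011: Γ:[p0=F] Δ:[(p1 → p2)=T] refutes=False
  v=100: Γ:[p0=T] Δ:[(p1 → p2)=T] refutes=False
  v=101: Γ:[p0=T] Δ:[(p1 → p2)=T] refutes=False
  v=110: Γ:[p0=T] Δ:[(p1 → p2)=F] refutes=True  ← countermodel

Result: [1, 1, 0]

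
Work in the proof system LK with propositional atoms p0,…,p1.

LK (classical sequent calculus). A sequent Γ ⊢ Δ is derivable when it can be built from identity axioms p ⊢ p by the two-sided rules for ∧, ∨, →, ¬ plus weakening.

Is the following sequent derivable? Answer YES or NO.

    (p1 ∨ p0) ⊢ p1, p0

Derivation (root first):
[∨L] (p1 ∨ p0) ⊢ p1, p0
  [Ax] p1 ⊢ p1
  [WR] p0 ⊢ p0, p1
    [Ax] p0 ⊢ p0

Result: YES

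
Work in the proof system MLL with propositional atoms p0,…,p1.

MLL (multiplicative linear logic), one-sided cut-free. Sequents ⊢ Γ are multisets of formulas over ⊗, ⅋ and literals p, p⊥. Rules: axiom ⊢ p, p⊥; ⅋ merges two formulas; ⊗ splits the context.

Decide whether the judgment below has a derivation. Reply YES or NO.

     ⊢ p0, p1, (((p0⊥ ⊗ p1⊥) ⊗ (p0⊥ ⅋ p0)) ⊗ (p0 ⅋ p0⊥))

Proof tree:
[⊗]  ⊢ p0, p1, (((p0⊥ ⊗ p1⊥) ⊗ (p0⊥ ⅋ p0)) ⊗ (p0 ⅋ p0⊥))
  [⊗]  ⊢ p0, p1, ((p0⊥ ⊗ p1⊥) ⊗ (p0⊥ ⅋ p0))
    [⊗]  ⊢ p0, p1, (p0⊥ ⊗ p1⊥)
      [Ax]  ⊢ p0, p0⊥
      [Ax]  ⊢ p1, p1⊥
    [⅋]  ⊢ (p0⊥ ⅋ p0)
      [Ax]  ⊢ p0, p0⊥
  [⅋]  ⊢ (p0 ⅋ p0⊥)
    [Ax]  ⊢ p0, p0⊥

Result: YES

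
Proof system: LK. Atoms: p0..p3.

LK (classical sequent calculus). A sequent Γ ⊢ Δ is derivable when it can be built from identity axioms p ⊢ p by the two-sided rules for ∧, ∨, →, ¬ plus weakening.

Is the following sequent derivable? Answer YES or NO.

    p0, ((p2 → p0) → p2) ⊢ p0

Derivation trace:
[→L] p0, ((p2 → p0) → p2) ⊢ p0
  [→R] p0 ⊢ (p2 → p0)
    [WL] p0, p2 ⊢ p0
      [Ax] p0 ⊢ p0
  [WL] p0, p2 ⊢ p0
    [Ax] p0 ⊢ p0

Result: YES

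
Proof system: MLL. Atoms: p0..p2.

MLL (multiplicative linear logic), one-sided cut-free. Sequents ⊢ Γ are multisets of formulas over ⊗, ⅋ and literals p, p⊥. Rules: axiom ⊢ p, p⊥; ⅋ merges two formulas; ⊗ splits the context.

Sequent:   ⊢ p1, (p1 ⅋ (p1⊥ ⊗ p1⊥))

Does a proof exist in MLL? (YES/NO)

Derivation (root first):
[⅋]  ⊢ p1, (p1 ⅋ (p1⊥ ⊗ p1⊥))
  [⊗]  ⊢ p1, p1, (p1⊥ ⊗ p1⊥)
    [Ax]  ⊢ p1, p1⊥
    [Ax]  ⊢ p1, p1⊥

Result: YES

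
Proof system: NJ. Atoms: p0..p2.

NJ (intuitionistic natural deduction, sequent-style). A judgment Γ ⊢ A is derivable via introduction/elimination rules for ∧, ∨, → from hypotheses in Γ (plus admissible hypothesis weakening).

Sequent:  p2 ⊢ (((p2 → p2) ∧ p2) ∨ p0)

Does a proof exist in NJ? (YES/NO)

Derivation (root first):
[∨I₁] p2 ⊢ (((p2 → p2) ∧ p2) ∨ p0)
  [∧I] p2 ⊢ ((p2 → p2) ∧ p2)
    [→I]  ⊢ (p2 → p2)
      [Ax] p2 ⊢ p2
    [Ax] p2 ⊢ p2

Result: YES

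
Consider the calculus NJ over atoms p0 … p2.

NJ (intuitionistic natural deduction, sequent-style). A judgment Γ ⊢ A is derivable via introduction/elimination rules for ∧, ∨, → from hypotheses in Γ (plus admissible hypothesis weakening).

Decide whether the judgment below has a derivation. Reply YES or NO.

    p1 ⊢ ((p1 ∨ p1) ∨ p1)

Derivation (root first):
[∨I₁] p1 ⊢ ((p1 ∨ p1) ∨ p1)
  [∨I₁] p1 ⊢ (p1 ∨ p1)
    [Ax] p1 ⊢ p1

Result: YES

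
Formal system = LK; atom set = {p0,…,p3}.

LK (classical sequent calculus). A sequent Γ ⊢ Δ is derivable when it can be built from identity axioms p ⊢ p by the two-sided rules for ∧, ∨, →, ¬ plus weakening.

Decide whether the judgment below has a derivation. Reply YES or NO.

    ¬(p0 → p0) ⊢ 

Derivation (root first):
[¬L] ¬(p0 → p0) ⊢ 
  [→R]  ⊢ (p0 → p0)
    [Ax] p0 ⊢ p0

Result: YES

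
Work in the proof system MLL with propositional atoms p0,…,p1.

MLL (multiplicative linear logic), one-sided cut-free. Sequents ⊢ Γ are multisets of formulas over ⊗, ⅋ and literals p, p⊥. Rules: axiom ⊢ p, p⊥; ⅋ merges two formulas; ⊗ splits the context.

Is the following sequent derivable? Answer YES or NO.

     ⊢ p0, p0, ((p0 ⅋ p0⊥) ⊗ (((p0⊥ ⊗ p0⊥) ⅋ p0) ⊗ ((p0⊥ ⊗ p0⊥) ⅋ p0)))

Proof tree:
[⊗]  ⊢ p0, p0, ((p0 ⅋ p0⊥) ⊗ (((p0⊥ ⊗ p0⊥) ⅋ p0) ⊗ ((p0⊥ ⊗ p0⊥) ⅋ p0)))
  [⅋]  ⊢ (p0 ⅋ p0⊥)
    [Ax]  ⊢ p0, p0⊥
  [⊗]  ⊢ p0, p0, (((p0⊥ ⊗ p0⊥) ⅋ p0) ⊗ ((p0⊥ ⊗ p0⊥) ⅋ p0))
    [⅋]  ⊢ p0, ((p0⊥ ⊗ p0⊥) ⅋ p0)
      [⊗]  ⊢ p0, p0, (p0⊥ ⊗ p0⊥)
        [Ax]  ⊢ p0, p0⊥
        [Ax]  ⊢ p0, p0⊥
    [⅋]  ⊢ p0, ((p0⊥ ⊗ p0⊥) ⅋ p0)
      [⊗]  ⊢ p0, p0, (p0⊥ ⊗ p0⊥)
        [Ax]  ⊢ p0, p0⊥
        [Ax]  ⊢ p0, p0⊥

Result: YES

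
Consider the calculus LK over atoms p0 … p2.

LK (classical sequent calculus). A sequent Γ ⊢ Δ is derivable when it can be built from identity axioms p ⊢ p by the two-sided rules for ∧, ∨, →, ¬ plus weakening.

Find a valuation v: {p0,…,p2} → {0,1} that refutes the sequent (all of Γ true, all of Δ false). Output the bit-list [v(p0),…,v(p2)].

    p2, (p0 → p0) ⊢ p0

Enumerate valuations to refute Γ ⊢ Δ:
  v=000: Γ:[p2=F, (p0 → p0)=T] Δ:[p0=F] refutes=False
  v=001: Γ:[p2=T, (p0 → p0)=T] Δ:[p0=F] refutes=True  ← countermodel

Result: [0, 0, 1]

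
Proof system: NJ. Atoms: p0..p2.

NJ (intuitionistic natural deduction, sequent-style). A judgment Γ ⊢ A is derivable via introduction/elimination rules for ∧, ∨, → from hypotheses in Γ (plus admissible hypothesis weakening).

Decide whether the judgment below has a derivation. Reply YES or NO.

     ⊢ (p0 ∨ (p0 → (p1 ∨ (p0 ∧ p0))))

Derivation (root first):
[∨I₂]  ⊢ (p0 ∨ (p0 → (p1 ∨ (p0 ∧ p0))))
  [→I]  ⊢ (p0 → (p1 ∨ (p0 ∧ p0)))
    [∨I₂] p0 ⊢ (p1 ∨ (p0 ∧ p0))
      [∧I] p0 ⊢ (p0 ∧ p0)
        [Ax] p0 ⊢ p0
        [Ax] p0 ⊢ p0

Result: YES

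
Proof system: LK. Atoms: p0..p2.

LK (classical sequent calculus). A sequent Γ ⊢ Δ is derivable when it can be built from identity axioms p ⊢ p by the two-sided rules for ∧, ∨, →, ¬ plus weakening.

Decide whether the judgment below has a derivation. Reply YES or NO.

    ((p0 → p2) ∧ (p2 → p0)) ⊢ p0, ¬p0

Derivation (root first):
[∧L] ((p0 → p2) ∧ (p2 → p0)) ⊢ p0, ¬p0
  [¬R] (p0 → p2), (p2 → p0) ⊢ p0, ¬p0
    [→L] (p0 → p2), p0, (p2 → p0) ⊢ p0
      [→L] p0, (p0 → p2) ⊢ p2
        [Ax] p0 ⊢ p0
        [Ax] p2 ⊢ p2
      [Ax] p0 ⊢ p0

Result: YES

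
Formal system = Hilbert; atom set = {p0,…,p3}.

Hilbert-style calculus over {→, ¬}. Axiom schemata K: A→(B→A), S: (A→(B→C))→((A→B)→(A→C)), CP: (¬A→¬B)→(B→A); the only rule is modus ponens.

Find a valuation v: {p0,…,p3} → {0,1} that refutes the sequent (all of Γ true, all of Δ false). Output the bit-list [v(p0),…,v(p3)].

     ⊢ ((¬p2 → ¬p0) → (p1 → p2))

Truth-table refutation:
  v=0000: Γ:[] Δ:[((¬p2 → ¬p0) → (p1 → p2))=T] refutes=False
  v=0001: Γ:[] Δ:[((¬p2 → ¬p0) → (p1 → p2))=T] refutes=False
  v=0010: Γ:[] Δ:[((¬p2 → ¬p0) → (p1 → p2))=T] refutes=False
  v=0011: Γ:[] Δ:[((¬p2 → ¬p0) → (p1 → p2))=T] refutes=False
  v=0100: Γ:[] Δ:[((¬p2 → ¬p0) → (p1 → p2))=F] refutes=True  ← countermodel

Result: [0, 1, 0, 0]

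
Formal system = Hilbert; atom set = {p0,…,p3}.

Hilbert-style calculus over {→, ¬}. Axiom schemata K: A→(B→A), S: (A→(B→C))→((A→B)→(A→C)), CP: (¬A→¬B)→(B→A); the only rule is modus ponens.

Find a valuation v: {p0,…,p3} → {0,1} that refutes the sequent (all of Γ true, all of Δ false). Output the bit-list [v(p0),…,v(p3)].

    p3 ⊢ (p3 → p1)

Enumerate valuations to refute Γ ⊢ Δ:
  v=0000: Γ:[p3=F] Δ:[(p3 → p1)=T] refutes=False
  v=0001: Γ:[p3=T] Δ:[(p3 → p1)=F] refutes=True  ← countermodel

Result: [0, 0, 0, 1]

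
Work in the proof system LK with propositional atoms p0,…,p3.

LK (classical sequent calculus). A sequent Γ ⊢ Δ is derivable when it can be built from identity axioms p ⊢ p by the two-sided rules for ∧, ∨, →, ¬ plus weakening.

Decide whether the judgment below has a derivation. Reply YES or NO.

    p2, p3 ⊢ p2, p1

Proof tree:
[WR] p2, p3 ⊢ p2, p1
  [WL] p2, p3 ⊢ p2
    [Ax] p2 ⊢ p2

Result: YES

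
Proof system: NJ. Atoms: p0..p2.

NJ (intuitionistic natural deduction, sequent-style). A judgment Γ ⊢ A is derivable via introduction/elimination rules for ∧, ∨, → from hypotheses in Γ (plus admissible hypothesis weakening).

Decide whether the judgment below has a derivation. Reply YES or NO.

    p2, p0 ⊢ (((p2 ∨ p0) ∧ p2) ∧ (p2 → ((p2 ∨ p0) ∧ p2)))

Proof tree:
[∧I] p2, p0 ⊢ (((p2 ∨ p0) ∧ p2) ∧ (p2 → ((p2 ∨ p0) ∧ p2)))
  [∧I] p2, p0 ⊢ ((p2 ∨ p0) ∧ p2)
    [∨I₂] p0 ⊢ (p2 ∨ p0)
      [Ax] p0 ⊢ p0
    [Ax] p2 ⊢ p2
  [→I] p0 ⊢ (p2 → ((p2 ∨ p0) ∧ p2))
    [∧I] p2, p0 ⊢ ((p2 ∨ p0) ∧ p2)
      [∨I₂] p0 ⊢ (p2 ∨ p0)
        [Ax] p0 ⊢ p0
      [Ax] p2 ⊢ p2

Result: YES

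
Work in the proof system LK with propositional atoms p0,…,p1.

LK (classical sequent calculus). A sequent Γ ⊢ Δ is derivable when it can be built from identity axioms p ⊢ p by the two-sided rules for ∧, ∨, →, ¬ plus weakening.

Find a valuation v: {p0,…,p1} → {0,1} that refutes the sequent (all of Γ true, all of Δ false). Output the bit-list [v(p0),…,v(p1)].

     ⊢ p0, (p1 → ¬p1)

Enumerate valuations to refute Γ ⊢ Δ:
  v=00: Γ:[] Δ:[p0=F, (p1 → ¬p1)=T] refutes=False
  v=01: Γ:[] Δ:[p0=F, (p1 → ¬p1)=F] refutes=True  ← countermodel

Result: [0, 1]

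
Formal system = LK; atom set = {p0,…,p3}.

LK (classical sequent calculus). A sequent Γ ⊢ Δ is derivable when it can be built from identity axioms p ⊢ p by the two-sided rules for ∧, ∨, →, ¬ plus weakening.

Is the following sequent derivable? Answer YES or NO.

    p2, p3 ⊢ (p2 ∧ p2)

Derivation trace:
[∧R] p2, p3 ⊢ (p2 ∧ p2)
  [Ax] p2 ⊢ p2
  [WL] p2, p3 ⊢ p2
    [Ax] p2 ⊢ p2

Result: YES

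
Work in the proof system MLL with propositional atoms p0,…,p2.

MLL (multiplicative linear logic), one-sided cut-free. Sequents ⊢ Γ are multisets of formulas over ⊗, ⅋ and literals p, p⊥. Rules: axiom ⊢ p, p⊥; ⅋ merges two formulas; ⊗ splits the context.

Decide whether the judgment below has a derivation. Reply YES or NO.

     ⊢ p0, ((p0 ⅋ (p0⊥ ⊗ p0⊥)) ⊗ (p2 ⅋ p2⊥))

Derivation trace:
[⊗]  ⊢ p0, ((p0 ⅋ (p0⊥ ⊗ p0⊥)) ⊗ (p2 ⅋ p2⊥))
  [⅋]  ⊢ p0, (p0 ⅋ (p0⊥ ⊗ p0⊥))
    [⊗]  ⊢ p0, p0, (p0⊥ ⊗ p0⊥)
      [Ax]  ⊢ p0, p0⊥
      [Ax]  ⊢ p0, p0⊥
  [⅋]  ⊢ (p2 ⅋ p2⊥)
    [Ax]  ⊢ p2, p2⊥

Result: YES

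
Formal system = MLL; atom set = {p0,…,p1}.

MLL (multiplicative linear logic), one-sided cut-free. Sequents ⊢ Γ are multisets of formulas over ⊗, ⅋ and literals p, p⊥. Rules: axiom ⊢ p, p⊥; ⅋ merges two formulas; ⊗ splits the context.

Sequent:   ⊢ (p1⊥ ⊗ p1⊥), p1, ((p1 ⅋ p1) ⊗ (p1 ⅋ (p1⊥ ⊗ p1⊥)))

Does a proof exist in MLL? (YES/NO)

Proof tree:
[⊗]  ⊢ (p1⊥ ⊗ p1⊥), p1, ((p1 ⅋ p1) ⊗ (p1 ⅋ (p1⊥ ⊗ p1⊥)))
  [⅋]  ⊢ (p1⊥ ⊗ p1⊥), (p1 ⅋ p1)
    [⊗]  ⊢ p1, p1, (p1⊥ ⊗ p1⊥)
      [Ax]  ⊢ p1, p1⊥
      [Ax]  ⊢ p1, p1⊥
  [⅋]  ⊢ p1, (p1 ⅋ (p1⊥ ⊗ p1⊥))
    [⊗]  ⊢ p1, p1, (p1⊥ ⊗ p1⊥)
      [Ax]  ⊢ p1, p1⊥
      [Ax]  ⊢ p1, p1⊥

Result: YES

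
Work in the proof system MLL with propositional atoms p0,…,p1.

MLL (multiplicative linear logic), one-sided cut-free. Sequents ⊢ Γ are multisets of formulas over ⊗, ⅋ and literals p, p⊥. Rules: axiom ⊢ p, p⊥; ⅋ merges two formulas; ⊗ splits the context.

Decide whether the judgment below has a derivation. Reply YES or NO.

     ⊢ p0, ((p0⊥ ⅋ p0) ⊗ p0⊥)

Derivation (root first):
[⊗]  ⊢ p0, ((p0⊥ ⅋ p0) ⊗ p0⊥)
  [⅋]  ⊢ (p0⊥ ⅋ p0)
    [Ax]  ⊢ p0, p0⊥
  [Ax]  ⊢ p0, p0⊥

Result: YES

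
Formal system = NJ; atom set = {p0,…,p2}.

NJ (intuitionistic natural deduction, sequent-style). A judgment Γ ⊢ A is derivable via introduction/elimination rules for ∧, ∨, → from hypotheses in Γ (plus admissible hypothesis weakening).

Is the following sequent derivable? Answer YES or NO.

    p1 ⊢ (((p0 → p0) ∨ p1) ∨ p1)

Derivation trace:
[∨I₁] p1 ⊢ (((p0 → p0) ∨ p1) ∨ p1)
  [Wk] p1 ⊢ ((p0 → p0) ∨ p1)
    [∨I₁]  ⊢ ((p0 → p0) ∨ p1)
      [→I]  ⊢ (p0 → p0)
        [Ax] p0 ⊢ p0

Result: YES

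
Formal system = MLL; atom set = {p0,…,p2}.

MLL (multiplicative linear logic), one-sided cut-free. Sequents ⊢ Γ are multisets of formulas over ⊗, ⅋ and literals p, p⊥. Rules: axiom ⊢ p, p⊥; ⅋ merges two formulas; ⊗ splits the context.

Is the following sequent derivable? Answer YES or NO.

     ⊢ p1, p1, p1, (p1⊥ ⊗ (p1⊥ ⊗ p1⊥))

Proof tree:
[⊗]  ⊢ p1, p1, p1, (p1⊥ ⊗ (p1⊥ ⊗ p1⊥))
  [Ax]  ⊢ p1, p1⊥
  [⊗]  ⊢ p1, p1, (p1⊥ ⊗ p1⊥)
    [Ax]  ⊢ p1, p1⊥
    [Ax]  ⊢ p1, p1⊥

Result: YES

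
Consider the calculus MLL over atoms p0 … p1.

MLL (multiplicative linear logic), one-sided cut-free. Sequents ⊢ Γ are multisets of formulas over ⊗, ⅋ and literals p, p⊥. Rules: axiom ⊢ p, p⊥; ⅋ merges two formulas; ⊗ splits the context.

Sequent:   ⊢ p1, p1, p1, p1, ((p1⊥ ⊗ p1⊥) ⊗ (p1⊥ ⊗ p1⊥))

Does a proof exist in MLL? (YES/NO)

Derivation trace:
[⊗]  ⊢ p1, p1, p1, p1, ((p1⊥ ⊗ p1⊥) ⊗ (p1⊥ ⊗ p1⊥))
  [⊗]  ⊢ p1, p1, (p1⊥ ⊗ p1⊥)
    [Ax]  ⊢ p1, p1⊥
    [Ax]  ⊢ p1, p1⊥
  [⊗]  ⊢ p1, p1, (p1⊥ ⊗ p1⊥)
    [Ax]  ⊢ p1, p1⊥
    [Ax]  ⊢ p1, p1⊥

Result: YES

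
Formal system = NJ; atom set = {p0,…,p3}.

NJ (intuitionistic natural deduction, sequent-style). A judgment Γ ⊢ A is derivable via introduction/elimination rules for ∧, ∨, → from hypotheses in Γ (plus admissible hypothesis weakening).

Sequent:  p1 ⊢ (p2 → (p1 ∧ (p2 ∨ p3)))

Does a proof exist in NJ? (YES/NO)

Derivation (root first):
[→I] p1 ⊢ (p2 → (p1 ∧ (p2 ∨ p3)))
  [∧I] p1, p2 ⊢ (p1 ∧ (p2 ∨ p3))
    [Ax] p1 ⊢ p1
    [∨I₁] p2 ⊢ (p2 ∨ p3)
      [Ax] p2 ⊢ p2

Result: YES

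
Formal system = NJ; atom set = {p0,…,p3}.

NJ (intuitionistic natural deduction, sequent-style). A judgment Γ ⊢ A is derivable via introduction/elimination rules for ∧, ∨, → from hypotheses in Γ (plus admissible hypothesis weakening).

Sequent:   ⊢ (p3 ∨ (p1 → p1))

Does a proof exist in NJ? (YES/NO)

Derivation (root first):
[∨I₂]  ⊢ (p3 ∨ (p1 → p1))
  [→I]  ⊢ (p1 → p1)
    [Ax] p1 ⊢ p1

Result: YES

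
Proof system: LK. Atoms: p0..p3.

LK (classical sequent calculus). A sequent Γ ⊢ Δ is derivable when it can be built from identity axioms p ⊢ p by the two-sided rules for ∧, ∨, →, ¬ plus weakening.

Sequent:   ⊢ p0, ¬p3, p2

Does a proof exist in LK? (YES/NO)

Truth-table refutation:
  v=0000: Γ:[] Δ:[p0=F, ¬p3=T, p2=F] refutes=False
  v=0001: Γ:[] Δ:[p0=F, ¬p3=F, p2=F] refutes=True  ← countermodel

Result: NO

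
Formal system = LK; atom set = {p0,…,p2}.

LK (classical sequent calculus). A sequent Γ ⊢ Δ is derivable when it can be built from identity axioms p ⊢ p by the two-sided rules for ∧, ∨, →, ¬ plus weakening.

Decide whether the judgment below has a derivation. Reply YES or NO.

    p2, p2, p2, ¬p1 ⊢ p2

Derivation (root first):
[¬L] p2, p2, p2, ¬p1 ⊢ p2
  [WL] p2, p2, p2 ⊢ p2, p1
    [WL] p2, p2 ⊢ p2, p1
      [WR] p2 ⊢ p2, p1
        [Ax] p2 ⊢ p2

Result: YES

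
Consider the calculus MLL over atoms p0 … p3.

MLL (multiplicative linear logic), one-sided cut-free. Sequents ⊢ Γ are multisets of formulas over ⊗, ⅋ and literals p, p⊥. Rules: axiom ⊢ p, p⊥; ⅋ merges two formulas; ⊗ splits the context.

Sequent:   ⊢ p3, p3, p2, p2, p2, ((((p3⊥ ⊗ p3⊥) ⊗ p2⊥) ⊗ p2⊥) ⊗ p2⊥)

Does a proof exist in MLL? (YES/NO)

Derivation (root first):
[⊗]  ⊢ p3, p3, p2, p2, p2, ((((p3⊥ ⊗ p3⊥) ⊗ p2⊥) ⊗ p2⊥) ⊗ p2⊥)
  [⊗]  ⊢ p3, p3, p2, p2, (((p3⊥ ⊗ p3⊥) ⊗ p2⊥) ⊗ p2⊥)
    [⊗]  ⊢ p3, p3, p2, ((p3⊥ ⊗ p3⊥) ⊗ p2⊥)
      [⊗]  ⊢ p3, p3, (p3⊥ ⊗ p3⊥)
        [Ax]  ⊢ p3, p3⊥
        [Ax]  ⊢ p3, p3⊥
      [Ax]  ⊢ p2, p2⊥
    [Ax]  ⊢ p2, p2⊥
  [Ax]  ⊢ p2, p2⊥

Result: YES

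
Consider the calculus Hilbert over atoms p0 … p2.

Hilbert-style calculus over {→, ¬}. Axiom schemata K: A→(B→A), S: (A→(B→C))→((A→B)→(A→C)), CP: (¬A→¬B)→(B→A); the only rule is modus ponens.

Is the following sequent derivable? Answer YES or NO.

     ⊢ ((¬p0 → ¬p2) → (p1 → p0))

Enumerate valuations to refute Γ ⊢ Δ:
  v=000: Γ:[] Δ:[((¬p0 → ¬p2) → (p1 → p0))=T] refutes=False
  v=001: Γ:[] Δ:[((¬p0 → ¬p2) → (p1 → p0))=T] refutes=False
  v=010: Γ:[] Δ:[((¬p0 → ¬p2) → (p1 → p0))=F] refutes=True  ← countermodel

Result: NO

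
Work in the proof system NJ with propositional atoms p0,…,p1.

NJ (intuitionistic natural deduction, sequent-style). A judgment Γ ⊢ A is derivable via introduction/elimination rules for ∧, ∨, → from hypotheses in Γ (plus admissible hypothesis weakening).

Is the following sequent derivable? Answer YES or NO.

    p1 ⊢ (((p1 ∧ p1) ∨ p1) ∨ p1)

Derivation trace:
[∨I₁] p1 ⊢ (((p1 ∧ p1) ∨ p1) ∨ p1)
  [∨I₁] p1 ⊢ ((p1 ∧ p1) ∨ p1)
    [∧I] p1 ⊢ (p1 ∧ p1)
      [Ax] p1 ⊢ p1
      [Ax] p1 ⊢ p1

Result: YES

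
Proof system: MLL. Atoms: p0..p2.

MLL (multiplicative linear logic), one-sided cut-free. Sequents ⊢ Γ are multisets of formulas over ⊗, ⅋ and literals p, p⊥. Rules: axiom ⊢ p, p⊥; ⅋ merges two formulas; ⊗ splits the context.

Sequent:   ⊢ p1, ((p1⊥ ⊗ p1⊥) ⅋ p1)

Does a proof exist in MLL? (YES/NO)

Proof tree:
[⅋]  ⊢ p1, ((p1⊥ ⊗ p1⊥) ⅋ p1)
  [⊗]  ⊢ p1, p1, (p1⊥ ⊗ p1⊥)
    [Ax]  ⊢ p1, p1⊥
    [Ax]  ⊢ p1, p1⊥

Result: YES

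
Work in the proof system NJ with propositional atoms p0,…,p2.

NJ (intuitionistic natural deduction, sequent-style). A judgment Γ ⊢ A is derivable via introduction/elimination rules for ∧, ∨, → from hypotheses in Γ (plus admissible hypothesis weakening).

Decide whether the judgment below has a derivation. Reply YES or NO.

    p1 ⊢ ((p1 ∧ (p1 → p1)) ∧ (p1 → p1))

Derivation (root first):
[∧I] p1 ⊢ ((p1 ∧ (p1 → p1)) ∧ (p1 → p1))
  [∧I] p1 ⊢ (p1 ∧ (p1 → p1))
    [Ax] p1 ⊢ p1
    [→I]  ⊢ (p1 → p1)
      [Ax] p1 ⊢ p1
  [→I]  ⊢ (p1 → p1)
    [Ax] p1 ⊢ p1

Result: YES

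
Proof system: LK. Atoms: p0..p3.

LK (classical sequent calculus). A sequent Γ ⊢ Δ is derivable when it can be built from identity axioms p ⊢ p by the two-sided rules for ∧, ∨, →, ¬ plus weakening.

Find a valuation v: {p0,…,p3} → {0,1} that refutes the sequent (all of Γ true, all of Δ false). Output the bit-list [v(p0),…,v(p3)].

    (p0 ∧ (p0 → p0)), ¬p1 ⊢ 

Search for a countermodel by truth-table:
  v=0000: Γ:[(p0 ∧ (p0 → p0))=F, ¬p1=T] Δ:[] refutes=False
  v=0001: Γ:[(p0 ∧ (p0 → p0))=F, ¬p1=T] Δ:[] refutes=False
  v=0010: Γ:[(p0 ∧ (p0 → p0))=F, ¬p1=T] Δ:[] refutes=False
  v=0011: Γ:[(p0 ∧ (p0 → p0))=F, ¬p1=T] Δ:[] refutes=False
  v=0100: Γ:[(p0 ∧ (p0 → p0))=F, ¬p1=F] Δ:[] refutes=False
  v=0101: Γ:[(p0 ∧ (p0 → p0))=F, ¬p1=F] Δ:[] refutes=False
  v=0110: Γ:[(p0 ∧ (p0 → p0))=F, ¬p1=F] Δ:[] refutes=False
  v=0111: Γ:[(p0 ∧ (p0 → p0))=F, ¬p1=F] Δ:[] refutes=False
  v=1000: Γ:[(p0 ∧ (p0 → p0))=T, ¬p1=T] Δ:[] refutes=True  ← countermodel

Result: [1, 0, 0, 0]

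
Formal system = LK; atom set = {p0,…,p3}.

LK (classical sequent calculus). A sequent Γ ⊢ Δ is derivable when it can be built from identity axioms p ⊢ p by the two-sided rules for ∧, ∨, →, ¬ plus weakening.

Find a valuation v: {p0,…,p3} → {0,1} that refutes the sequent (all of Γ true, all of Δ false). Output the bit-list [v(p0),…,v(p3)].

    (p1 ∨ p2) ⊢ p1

Enumerate valuations to refute Γ ⊢ Δ:
  v=0000: Γ:[(p1 ∨ p2)=F] Δ:[p1=F] refutes=False
  v=0001: Γ:[(p1 ∨ p2)=F] Δ:[p1=F] refutes=False
  v=0010: Γ:[(p1 ∨ p2)=T] Δ:[p1=F] refutes=True  ← countermodel

Result: [0, 0, 1, 0]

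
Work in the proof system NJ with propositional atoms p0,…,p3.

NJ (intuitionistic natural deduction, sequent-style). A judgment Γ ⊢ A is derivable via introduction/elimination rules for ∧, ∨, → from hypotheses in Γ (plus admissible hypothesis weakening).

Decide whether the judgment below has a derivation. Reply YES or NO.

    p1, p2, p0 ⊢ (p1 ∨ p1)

Derivation trace:
[Wk] p1, p2, p0 ⊢ (p1 ∨ p1)
  [∨I₂] p1, p2 ⊢ (p1 ∨ p1)
    [Wk] p1, p2 ⊢ p1
      [Ax] p1 ⊢ p1

Result: YES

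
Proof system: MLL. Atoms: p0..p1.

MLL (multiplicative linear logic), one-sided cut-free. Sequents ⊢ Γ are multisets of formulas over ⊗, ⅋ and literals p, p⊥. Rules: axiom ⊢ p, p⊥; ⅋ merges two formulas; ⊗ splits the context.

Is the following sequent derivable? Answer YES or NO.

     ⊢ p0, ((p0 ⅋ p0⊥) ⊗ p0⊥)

Proof tree:
[⊗]  ⊢ p0, ((p0 ⅋ p0⊥) ⊗ p0⊥)
  [⅋]  ⊢ (p0 ⅋ p0⊥)
    [Ax]  ⊢ p0, p0⊥
  [Ax]  ⊢ p0, p0⊥

Result: YES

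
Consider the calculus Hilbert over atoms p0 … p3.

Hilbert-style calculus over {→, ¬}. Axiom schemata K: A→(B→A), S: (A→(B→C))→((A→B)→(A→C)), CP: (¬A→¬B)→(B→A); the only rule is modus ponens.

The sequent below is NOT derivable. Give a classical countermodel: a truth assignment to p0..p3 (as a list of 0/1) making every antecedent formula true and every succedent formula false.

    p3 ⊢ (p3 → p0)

Enumerate valuations to refute Γ ⊢ Δ:
  v=0000: Γ:[p3=F] Δ:[(p3 → p0)=T] refutes=False
  v=0001: Γ:[p3=T] Δ:[(p3 → p0)=F] refutes=True  ← countermodel

Result: [0, 0, 0, 1]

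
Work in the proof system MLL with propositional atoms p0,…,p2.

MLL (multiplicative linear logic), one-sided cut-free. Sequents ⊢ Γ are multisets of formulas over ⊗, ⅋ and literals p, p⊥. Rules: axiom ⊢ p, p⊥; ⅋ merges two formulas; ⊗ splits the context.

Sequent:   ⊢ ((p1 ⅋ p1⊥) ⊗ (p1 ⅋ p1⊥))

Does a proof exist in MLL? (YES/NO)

Derivation (root first):
[⊗]  ⊢ ((p1 ⅋ p1⊥) ⊗ (p1 ⅋ p1⊥))
  [⅋]  ⊢ (p1 ⅋ p1⊥)
    [Ax]  ⊢ p1, p1⊥
  [⅋]  ⊢ (p1 ⅋ p1⊥)
    [Ax]  ⊢ p1, p1⊥

Result: YES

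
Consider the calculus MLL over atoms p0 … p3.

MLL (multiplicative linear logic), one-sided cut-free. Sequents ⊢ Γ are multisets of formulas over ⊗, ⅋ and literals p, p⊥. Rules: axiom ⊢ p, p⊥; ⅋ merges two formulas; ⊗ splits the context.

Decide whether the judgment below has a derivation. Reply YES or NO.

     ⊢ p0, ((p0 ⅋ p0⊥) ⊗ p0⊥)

Derivation trace:
[⊗]  ⊢ p0, ((p0 ⅋ p0⊥) ⊗ p0⊥)
  [⅋]  ⊢ (p0 ⅋ p0⊥)
    [Ax]  ⊢ p0, p0⊥
  [Ax]  ⊢ p0, p0⊥

Result: YES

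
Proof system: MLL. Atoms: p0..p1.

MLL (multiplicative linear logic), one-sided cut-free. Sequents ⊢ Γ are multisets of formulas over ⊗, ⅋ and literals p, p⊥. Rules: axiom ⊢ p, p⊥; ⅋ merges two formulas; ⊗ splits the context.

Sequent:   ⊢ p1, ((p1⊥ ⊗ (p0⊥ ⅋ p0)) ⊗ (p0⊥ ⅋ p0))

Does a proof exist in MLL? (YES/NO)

Derivation (root first):
[⊗]  ⊢ p1, ((p1⊥ ⊗ (p0⊥ ⅋ p0)) ⊗ (p0⊥ ⅋ p0))
  [⊗]  ⊢ p1, (p1⊥ ⊗ (p0⊥ ⅋ p0))
    [Ax]  ⊢ p1, p1⊥
    [⅋]  ⊢ (p0⊥ ⅋ p0)
      [Ax]  ⊢ p0, p0⊥
  [⅋]  ⊢ (p0⊥ ⅋ p0)
    [Ax]  ⊢ p0, p0⊥

Result: YES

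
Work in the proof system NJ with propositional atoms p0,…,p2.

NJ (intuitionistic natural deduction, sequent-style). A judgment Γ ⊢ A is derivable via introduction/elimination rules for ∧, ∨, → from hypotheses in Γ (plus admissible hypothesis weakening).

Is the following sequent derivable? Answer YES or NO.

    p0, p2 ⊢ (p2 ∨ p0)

Proof tree:
[∨I₂] p0, p2 ⊢ (p2 ∨ p0)
  [Wk] p0, p2 ⊢ p0
    [Ax] p0 ⊢ p0

Result: YES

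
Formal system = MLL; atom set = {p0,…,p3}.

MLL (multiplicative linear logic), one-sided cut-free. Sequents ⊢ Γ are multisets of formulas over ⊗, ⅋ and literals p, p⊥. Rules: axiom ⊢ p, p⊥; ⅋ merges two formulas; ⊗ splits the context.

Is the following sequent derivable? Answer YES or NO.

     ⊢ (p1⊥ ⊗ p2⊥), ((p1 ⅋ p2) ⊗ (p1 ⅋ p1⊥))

Derivation (root first):
[⊗]  ⊢ (p1⊥ ⊗ p2⊥), ((p1 ⅋ p2) ⊗ (p1 ⅋ p1⊥))
  [⅋]  ⊢ (p1⊥ ⊗ p2⊥), (p1 ⅋ p2)
    [⊗]  ⊢ p1, p2, (p1⊥ ⊗ p2⊥)
      [Ax]  ⊢ p1, p1⊥
      [Ax]  ⊢ p2, p2⊥
  [⅋]  ⊢ (p1 ⅋ p1⊥)
    [Ax]  ⊢ p1, p1⊥

Result: YES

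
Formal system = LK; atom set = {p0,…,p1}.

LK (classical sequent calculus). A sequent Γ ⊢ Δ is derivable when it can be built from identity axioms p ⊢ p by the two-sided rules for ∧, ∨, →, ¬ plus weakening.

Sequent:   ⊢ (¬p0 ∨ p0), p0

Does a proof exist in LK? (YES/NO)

Proof tree:
[WR]  ⊢ (¬p0 ∨ p0), p0
  [∨R]  ⊢ (¬p0 ∨ p0)
    [¬R]  ⊢ p0, ¬p0
      [Ax] p0 ⊢ p0

Result: YES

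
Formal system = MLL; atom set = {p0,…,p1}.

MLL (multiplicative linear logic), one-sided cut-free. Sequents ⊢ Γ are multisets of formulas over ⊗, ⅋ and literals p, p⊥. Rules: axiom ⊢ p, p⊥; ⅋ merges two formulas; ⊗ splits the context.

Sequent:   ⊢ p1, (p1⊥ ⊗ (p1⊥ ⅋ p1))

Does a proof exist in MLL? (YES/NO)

Derivation (root first):
[⊗]  ⊢ p1, (p1⊥ ⊗ (p1⊥ ⅋ p1))
  [Ax]  ⊢ p1, p1⊥
  [⅋]  ⊢ (p1⊥ ⅋ p1)
    [Ax]  ⊢ p1, p1⊥

Result: YES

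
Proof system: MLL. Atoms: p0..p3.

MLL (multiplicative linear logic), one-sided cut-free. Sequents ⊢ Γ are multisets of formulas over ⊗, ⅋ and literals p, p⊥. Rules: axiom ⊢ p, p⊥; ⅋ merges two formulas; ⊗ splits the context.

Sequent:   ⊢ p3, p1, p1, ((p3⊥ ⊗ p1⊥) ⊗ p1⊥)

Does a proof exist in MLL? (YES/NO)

Derivation (root first):
[⊗]  ⊢ p3, p1, p1, ((p3⊥ ⊗ p1⊥) ⊗ p1⊥)
  [⊗]  ⊢ p3, p1, (p3⊥ ⊗ p1⊥)
    [Ax]  ⊢ p3, p3⊥
    [Ax]  ⊢ p1, p1⊥
  [Ax]  ⊢ p1, p1⊥

Result: YES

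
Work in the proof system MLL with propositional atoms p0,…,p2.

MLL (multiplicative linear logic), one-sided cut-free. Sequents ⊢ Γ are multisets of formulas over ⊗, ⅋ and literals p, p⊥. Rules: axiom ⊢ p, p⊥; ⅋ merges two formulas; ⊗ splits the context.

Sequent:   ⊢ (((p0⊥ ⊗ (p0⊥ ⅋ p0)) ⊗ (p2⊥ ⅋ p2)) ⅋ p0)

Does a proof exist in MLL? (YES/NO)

Derivation trace:
[⅋]  ⊢ (((p0⊥ ⊗ (p0⊥ ⅋ p0)) ⊗ (p2⊥ ⅋ p2)) ⅋ p0)
  [⊗]  ⊢ p0, ((p0⊥ ⊗ (p0⊥ ⅋ p0)) ⊗ (p2⊥ ⅋ p2))
    [⊗]  ⊢ p0, (p0⊥ ⊗ (p0⊥ ⅋ p0))
      [Ax]  ⊢ p0, p0⊥
      [⅋]  ⊢ (p0⊥ ⅋ p0)
        [Ax]  ⊢ p0, p0⊥
    [⅋]  ⊢ (p2⊥ ⅋ p2)
      [Ax]  ⊢ p2, p2⊥

Result: YES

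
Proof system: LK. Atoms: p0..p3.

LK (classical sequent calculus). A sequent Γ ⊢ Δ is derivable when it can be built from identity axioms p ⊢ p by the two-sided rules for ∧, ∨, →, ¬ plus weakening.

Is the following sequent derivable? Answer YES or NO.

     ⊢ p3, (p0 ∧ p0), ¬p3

Derivation (root first):
[¬R]  ⊢ p3, (p0 ∧ p0), ¬p3
  [∧R] p3 ⊢ p3, (p0 ∧ p0)
    [WR] p3 ⊢ p3, p0
      [Ax] p3 ⊢ p3
    [WR] p3 ⊢ p3, p0
      [Ax] p3 ⊢ p3

Result: YES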